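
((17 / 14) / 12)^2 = 289 / 28224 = 0.01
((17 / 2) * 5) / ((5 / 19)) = 323 / 2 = 161.50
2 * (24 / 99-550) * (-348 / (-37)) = -4208944 / 407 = -10341.39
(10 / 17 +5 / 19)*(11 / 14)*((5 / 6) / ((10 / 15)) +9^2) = 142175 / 2584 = 55.02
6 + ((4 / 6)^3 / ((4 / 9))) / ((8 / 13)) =85 / 12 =7.08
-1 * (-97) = 97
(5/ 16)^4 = 625/ 65536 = 0.01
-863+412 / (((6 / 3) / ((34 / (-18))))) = -11269 / 9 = -1252.11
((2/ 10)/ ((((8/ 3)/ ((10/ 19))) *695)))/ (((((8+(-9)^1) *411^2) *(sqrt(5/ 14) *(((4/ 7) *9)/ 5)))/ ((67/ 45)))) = -469 *sqrt(70)/ 4818099898800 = -0.00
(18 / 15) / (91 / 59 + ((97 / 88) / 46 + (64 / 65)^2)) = 1210878240 / 2558790347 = 0.47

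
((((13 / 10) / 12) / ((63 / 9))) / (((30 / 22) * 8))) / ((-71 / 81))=-0.00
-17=-17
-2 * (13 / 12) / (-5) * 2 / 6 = 13 / 90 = 0.14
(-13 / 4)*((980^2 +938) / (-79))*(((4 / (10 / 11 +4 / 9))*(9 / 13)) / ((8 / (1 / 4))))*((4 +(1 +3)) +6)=2997932553 / 84688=35399.73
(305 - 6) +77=376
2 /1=2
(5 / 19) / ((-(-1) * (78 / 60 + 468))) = 50 / 89167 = 0.00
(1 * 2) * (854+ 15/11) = 18818/11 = 1710.73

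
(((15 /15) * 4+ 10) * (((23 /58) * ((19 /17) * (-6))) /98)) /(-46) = 0.01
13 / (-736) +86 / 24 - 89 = -188639 / 2208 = -85.43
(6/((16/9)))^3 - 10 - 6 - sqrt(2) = 11491/512 - sqrt(2) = 21.03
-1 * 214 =-214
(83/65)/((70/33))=2739/4550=0.60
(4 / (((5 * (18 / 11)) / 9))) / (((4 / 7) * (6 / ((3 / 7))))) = 0.55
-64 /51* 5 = -320 /51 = -6.27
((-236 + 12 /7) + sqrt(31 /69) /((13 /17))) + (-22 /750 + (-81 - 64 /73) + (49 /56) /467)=-226363817681 /715911000 + 17 * sqrt(2139) /897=-315.31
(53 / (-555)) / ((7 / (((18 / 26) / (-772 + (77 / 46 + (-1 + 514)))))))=7314 / 199275895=0.00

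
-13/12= -1.08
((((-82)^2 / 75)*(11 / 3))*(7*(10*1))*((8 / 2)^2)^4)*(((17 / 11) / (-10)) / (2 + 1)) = -52439023616 / 675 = -77687442.39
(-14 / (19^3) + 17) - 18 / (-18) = 123448 / 6859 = 18.00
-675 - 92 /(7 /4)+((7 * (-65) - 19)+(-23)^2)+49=-4365 /7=-623.57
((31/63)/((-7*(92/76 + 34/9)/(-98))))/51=1178/43503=0.03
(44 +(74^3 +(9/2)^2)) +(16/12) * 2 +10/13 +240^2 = 462891.69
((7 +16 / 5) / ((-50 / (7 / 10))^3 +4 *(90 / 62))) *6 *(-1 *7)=11387943 / 9687345650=0.00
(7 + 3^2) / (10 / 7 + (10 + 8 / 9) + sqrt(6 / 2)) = 782208 / 590269 - 63504 * sqrt(3) / 590269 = 1.14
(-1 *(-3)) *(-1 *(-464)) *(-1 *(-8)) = 11136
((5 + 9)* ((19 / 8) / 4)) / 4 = 133 / 64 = 2.08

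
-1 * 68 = -68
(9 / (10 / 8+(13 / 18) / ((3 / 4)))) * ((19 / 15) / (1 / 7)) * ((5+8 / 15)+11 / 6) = 1587222 / 5975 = 265.64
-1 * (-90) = 90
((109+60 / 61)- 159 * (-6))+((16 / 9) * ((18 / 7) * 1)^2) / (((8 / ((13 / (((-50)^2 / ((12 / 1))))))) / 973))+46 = 320035907 / 266875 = 1199.20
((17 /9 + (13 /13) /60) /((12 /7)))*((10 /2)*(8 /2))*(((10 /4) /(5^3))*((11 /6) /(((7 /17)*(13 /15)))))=64141 /28080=2.28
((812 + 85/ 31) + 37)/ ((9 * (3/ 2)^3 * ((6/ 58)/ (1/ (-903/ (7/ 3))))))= -6125728/ 8745813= -0.70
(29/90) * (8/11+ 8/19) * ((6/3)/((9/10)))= 4640/5643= 0.82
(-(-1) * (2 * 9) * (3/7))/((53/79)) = 4266/371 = 11.50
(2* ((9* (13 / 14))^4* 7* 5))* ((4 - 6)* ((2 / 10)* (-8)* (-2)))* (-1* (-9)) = -6745993956 / 343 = -19667620.86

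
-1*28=-28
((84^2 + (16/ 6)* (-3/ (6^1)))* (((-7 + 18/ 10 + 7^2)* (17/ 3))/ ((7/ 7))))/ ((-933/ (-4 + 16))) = -105058096/ 4665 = -22520.49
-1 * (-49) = 49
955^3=870983875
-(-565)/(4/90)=25425/2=12712.50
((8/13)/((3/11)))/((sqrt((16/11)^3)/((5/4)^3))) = 15125 * sqrt(11)/19968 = 2.51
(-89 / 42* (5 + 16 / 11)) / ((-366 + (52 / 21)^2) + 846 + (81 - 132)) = -132699 / 4221646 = -0.03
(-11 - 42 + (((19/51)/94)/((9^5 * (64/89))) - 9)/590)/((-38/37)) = 4193485355182853/81237426080256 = 51.62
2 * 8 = 16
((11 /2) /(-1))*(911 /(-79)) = 10021 /158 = 63.42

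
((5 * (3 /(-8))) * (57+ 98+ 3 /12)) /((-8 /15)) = 139725 /256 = 545.80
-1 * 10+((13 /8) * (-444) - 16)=-1495 /2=-747.50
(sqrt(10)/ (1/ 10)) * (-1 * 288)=-2880 * sqrt(10)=-9107.36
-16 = -16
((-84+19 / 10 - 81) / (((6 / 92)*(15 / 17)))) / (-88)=637721 / 19800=32.21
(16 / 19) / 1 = 16 / 19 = 0.84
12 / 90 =2 / 15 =0.13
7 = 7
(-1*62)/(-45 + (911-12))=-31/427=-0.07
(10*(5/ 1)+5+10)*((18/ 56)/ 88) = 585/ 2464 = 0.24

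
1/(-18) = -1/18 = -0.06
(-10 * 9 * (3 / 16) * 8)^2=18225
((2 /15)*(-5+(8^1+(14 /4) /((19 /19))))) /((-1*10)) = -13 /150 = -0.09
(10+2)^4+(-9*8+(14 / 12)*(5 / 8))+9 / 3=992051 / 48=20667.73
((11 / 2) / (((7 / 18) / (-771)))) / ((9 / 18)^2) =-305316 / 7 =-43616.57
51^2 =2601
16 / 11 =1.45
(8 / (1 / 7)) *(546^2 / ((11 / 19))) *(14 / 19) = 233722944 / 11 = 21247540.36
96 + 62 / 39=97.59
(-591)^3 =-206425071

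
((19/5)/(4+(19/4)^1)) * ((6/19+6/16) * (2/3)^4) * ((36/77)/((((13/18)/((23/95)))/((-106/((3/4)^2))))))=-2496512/1426425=-1.75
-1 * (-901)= 901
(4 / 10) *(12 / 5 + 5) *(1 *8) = 592 / 25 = 23.68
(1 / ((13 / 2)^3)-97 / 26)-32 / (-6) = 1.61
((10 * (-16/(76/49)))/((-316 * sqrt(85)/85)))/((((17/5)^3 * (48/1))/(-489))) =-4991875 * sqrt(85)/58995304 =-0.78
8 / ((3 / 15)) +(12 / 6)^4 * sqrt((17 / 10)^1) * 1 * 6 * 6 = 40 +288 * sqrt(170) / 5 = 791.01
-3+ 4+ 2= 3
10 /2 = 5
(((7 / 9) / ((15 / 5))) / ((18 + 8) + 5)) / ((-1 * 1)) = -7 / 837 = -0.01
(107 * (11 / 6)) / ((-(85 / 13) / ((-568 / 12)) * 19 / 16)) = 17381936 / 14535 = 1195.87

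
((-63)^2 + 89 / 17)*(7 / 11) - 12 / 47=2020514 / 799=2528.80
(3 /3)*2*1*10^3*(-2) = -4000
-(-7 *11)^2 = -5929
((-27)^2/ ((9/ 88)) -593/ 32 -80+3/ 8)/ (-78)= -74985/ 832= -90.13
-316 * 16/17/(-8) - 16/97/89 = 5455784/146761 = 37.17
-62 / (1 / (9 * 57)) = -31806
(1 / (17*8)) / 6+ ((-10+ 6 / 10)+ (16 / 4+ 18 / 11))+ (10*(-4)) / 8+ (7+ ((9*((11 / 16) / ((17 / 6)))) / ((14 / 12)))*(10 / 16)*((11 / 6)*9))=17.54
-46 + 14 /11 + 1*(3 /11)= -489 /11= -44.45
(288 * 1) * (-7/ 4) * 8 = -4032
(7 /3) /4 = 7 /12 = 0.58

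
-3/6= -0.50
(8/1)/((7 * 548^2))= 1/262766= 0.00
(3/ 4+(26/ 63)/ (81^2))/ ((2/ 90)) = 6200665/ 183708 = 33.75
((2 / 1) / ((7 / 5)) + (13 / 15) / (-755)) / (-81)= -0.02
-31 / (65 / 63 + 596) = -1953 / 37613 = -0.05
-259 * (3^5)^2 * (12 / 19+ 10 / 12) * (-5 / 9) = 472971555 / 38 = 12446619.87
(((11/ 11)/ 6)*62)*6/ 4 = 31/ 2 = 15.50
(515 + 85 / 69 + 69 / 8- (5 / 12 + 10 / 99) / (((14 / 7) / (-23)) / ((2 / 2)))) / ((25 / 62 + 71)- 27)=149873189 / 12537162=11.95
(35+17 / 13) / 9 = 472 / 117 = 4.03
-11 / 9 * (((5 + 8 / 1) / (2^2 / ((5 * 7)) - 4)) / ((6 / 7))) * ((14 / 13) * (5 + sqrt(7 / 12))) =18865 * sqrt(21) / 22032 + 94325 / 3672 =29.61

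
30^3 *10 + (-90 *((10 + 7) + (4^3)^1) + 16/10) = 1313558/5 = 262711.60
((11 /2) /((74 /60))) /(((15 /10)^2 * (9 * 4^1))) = 55 /999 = 0.06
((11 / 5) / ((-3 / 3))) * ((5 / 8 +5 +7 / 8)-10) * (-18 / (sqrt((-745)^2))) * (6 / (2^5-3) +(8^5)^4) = -4634052695616760736166 / 21605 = -214489826226186564.97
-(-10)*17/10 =17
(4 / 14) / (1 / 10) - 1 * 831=-5797 / 7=-828.14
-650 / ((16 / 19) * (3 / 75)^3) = -96484375 / 8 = -12060546.88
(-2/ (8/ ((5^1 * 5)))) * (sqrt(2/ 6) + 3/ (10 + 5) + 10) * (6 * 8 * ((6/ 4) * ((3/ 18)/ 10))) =-153/ 2 - 5 * sqrt(3)/ 2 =-80.83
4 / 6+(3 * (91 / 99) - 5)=-52 / 33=-1.58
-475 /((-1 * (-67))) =-475 /67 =-7.09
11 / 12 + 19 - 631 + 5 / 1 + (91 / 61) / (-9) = -1331323 / 2196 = -606.25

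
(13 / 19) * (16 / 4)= 52 / 19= 2.74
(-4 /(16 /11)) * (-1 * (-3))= -8.25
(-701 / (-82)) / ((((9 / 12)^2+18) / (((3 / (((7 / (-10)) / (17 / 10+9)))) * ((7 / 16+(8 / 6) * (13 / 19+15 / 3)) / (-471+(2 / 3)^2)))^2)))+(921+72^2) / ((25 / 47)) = 52552185826331867007 / 4578641406600800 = 11477.68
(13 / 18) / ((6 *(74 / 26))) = 0.04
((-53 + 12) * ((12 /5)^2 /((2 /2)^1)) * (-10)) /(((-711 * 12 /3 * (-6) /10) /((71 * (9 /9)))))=23288 /237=98.26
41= 41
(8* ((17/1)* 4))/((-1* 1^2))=-544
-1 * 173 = -173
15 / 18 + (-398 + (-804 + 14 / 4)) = -3593 / 3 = -1197.67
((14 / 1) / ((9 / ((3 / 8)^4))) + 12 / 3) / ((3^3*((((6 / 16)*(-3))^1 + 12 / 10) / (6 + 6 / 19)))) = 206375 / 16416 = 12.57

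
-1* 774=-774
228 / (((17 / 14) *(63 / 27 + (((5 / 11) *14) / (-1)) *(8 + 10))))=-15048 / 8993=-1.67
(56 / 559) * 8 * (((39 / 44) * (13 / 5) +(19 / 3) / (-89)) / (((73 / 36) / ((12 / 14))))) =151129728 / 199750265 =0.76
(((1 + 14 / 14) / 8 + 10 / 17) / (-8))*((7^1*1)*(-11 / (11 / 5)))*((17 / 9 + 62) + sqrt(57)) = 1995*sqrt(57) / 544 + 382375 / 1632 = 261.99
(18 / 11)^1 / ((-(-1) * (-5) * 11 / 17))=-306 / 605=-0.51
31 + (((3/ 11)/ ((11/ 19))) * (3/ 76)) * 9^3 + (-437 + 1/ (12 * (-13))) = -392.45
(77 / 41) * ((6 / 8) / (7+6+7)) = 231 / 3280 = 0.07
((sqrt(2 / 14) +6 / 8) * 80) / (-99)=-20 / 33 - 80 * sqrt(7) / 693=-0.91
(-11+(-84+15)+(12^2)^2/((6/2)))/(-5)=-6832/5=-1366.40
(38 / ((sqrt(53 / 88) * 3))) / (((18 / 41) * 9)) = 1558 * sqrt(1166) / 12879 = 4.13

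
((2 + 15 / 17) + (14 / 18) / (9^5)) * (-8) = -208325824 / 9034497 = -23.06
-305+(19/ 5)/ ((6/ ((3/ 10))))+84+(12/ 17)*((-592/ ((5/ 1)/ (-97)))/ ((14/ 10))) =66281161/ 11900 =5569.85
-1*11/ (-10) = 1.10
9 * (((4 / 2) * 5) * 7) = 630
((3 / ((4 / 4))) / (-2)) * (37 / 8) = -111 / 16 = -6.94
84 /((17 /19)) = 1596 /17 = 93.88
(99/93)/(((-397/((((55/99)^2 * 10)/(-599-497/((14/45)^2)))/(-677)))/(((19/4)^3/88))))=-6001625/2311462234252224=-0.00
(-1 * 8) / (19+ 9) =-2 / 7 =-0.29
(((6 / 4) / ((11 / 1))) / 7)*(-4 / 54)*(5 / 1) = -0.01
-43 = -43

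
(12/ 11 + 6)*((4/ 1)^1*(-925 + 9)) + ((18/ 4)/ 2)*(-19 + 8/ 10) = -5724849/ 220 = -26022.04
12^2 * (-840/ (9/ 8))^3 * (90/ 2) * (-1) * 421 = 1135631400960000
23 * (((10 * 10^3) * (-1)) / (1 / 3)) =-690000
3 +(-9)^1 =-6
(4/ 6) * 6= 4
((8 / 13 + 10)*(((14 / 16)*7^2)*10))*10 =591675 / 13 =45513.46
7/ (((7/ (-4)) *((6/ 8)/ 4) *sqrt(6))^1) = -32 *sqrt(6)/ 9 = -8.71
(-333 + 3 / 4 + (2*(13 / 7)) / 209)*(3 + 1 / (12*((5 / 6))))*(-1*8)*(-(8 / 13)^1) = -482167304 / 95095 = -5070.37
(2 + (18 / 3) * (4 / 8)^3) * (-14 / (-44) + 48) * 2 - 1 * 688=-1689 / 4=-422.25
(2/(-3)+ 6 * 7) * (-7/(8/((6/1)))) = -217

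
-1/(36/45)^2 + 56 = 871/16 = 54.44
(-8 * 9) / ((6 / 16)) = -192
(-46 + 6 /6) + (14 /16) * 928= 767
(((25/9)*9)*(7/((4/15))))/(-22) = -2625/88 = -29.83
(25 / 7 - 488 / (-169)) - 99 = -109476 / 1183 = -92.54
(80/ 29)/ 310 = 8/ 899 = 0.01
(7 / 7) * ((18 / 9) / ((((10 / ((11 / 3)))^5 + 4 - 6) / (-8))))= -1288408 / 11988949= -0.11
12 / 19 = 0.63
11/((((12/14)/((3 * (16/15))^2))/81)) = 266112/25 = 10644.48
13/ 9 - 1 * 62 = -545/ 9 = -60.56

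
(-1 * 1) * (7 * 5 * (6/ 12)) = -35/ 2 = -17.50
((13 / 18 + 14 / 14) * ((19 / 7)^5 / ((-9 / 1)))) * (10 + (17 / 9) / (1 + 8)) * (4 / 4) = -63479750063 / 220541454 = -287.84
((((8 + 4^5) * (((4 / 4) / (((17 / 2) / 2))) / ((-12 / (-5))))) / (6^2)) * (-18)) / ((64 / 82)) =-8815 / 136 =-64.82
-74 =-74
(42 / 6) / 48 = 7 / 48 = 0.15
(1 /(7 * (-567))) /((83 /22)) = -22 /329427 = -0.00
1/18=0.06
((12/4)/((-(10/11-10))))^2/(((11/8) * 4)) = 99/5000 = 0.02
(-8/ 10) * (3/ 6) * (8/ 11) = -0.29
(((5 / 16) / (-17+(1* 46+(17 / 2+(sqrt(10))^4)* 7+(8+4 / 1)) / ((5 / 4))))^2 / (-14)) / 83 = -25 / 120704915968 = -0.00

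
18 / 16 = 9 / 8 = 1.12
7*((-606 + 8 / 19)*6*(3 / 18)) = -80542 / 19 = -4239.05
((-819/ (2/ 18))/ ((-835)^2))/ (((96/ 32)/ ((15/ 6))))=-2457/ 278890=-0.01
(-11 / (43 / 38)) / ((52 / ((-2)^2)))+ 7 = 3495 / 559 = 6.25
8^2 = 64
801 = 801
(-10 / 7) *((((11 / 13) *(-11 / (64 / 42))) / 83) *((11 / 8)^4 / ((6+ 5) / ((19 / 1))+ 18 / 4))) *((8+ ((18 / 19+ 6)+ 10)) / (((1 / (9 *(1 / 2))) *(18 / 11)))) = 69276892905 / 13647675392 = 5.08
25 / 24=1.04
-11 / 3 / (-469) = 11 / 1407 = 0.01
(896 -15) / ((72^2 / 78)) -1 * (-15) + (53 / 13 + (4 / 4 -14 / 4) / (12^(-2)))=-3680359 / 11232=-327.67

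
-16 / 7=-2.29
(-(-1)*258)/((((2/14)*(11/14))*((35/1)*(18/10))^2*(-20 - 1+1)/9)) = -43/165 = -0.26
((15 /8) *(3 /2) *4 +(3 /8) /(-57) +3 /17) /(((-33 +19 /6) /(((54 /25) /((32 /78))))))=-93218931 /46253600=-2.02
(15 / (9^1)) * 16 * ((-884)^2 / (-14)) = -31258240 / 21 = -1488487.62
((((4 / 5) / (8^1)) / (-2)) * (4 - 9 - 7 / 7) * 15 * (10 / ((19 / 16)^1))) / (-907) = -720 / 17233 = -0.04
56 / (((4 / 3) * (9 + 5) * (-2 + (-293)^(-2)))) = -257547 / 171697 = -1.50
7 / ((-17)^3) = -0.00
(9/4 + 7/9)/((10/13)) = 3.94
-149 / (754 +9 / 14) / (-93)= 2086 / 982545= 0.00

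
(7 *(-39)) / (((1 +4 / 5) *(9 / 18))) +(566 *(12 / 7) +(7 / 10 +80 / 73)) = 10251911 / 15330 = 668.75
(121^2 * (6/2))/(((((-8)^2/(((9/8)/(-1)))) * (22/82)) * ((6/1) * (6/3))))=-491139/2048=-239.81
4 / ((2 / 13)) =26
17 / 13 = 1.31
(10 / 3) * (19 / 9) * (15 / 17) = 950 / 153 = 6.21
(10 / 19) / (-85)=-0.01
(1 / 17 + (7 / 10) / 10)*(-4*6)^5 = -1025773.33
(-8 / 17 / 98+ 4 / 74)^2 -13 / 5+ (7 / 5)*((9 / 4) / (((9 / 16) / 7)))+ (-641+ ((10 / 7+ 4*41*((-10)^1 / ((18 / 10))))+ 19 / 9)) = -7181354123477 / 4749670205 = -1511.97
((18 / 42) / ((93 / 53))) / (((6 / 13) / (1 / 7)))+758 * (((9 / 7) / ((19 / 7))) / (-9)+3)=386884163 / 173166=2234.18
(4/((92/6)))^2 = 36/529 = 0.07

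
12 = 12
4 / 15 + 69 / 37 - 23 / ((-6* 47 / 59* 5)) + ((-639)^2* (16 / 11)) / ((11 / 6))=2045021761451 / 6312570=323960.25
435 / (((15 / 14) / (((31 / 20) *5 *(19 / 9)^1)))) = 119567 / 18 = 6642.61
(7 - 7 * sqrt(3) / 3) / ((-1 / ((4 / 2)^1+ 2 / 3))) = -56 / 3+ 56 * sqrt(3) / 9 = -7.89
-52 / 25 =-2.08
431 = 431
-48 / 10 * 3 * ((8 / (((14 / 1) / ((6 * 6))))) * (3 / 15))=-10368 / 175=-59.25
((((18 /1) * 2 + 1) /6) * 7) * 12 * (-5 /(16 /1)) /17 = -1295 /136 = -9.52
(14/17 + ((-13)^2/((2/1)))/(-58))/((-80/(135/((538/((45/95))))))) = 303507/322524544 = 0.00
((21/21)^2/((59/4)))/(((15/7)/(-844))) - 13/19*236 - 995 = -1183.18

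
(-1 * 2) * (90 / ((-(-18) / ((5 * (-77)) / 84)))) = 275 / 6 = 45.83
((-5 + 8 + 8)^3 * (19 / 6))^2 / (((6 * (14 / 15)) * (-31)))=-3197667605 / 31248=-102331.91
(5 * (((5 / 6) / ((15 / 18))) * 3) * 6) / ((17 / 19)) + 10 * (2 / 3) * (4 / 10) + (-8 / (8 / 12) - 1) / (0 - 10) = 53323 / 510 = 104.55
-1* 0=0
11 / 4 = 2.75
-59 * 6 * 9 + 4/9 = -28670/9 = -3185.56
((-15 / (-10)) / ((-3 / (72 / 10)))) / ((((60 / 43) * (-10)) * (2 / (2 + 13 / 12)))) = 1591 / 4000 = 0.40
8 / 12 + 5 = 17 / 3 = 5.67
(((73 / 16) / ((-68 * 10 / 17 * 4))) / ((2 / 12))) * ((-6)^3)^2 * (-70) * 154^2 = 13251990906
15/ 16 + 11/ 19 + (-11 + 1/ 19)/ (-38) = 10423/ 5776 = 1.80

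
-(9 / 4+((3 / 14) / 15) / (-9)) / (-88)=2833 / 110880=0.03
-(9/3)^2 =-9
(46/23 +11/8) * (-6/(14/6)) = -243/28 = -8.68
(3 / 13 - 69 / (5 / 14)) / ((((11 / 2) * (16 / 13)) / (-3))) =37629 / 440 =85.52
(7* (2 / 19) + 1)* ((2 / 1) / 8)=33 / 76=0.43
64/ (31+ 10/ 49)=3136/ 1529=2.05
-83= -83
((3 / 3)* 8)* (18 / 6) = 24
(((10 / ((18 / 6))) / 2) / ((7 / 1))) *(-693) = -165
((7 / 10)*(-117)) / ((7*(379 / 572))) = -33462 / 1895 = -17.66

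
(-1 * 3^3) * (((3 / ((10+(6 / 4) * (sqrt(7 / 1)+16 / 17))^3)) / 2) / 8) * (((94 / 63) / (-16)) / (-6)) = -13786082896665 / 129787205833418168+16599121979337 * sqrt(7) / 519148823333672672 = -0.00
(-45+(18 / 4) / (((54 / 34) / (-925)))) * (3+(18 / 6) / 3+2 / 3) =-111965 / 9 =-12440.56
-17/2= -8.50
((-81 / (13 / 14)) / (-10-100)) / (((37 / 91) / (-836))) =-301644 / 185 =-1630.51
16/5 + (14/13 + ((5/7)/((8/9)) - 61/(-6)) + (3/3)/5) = 15.45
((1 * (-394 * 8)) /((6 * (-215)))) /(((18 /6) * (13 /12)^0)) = 1576 /1935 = 0.81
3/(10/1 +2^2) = 3/14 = 0.21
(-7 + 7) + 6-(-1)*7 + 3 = 16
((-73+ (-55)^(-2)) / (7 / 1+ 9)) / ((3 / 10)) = -9201 / 605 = -15.21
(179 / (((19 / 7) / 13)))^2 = 265331521 / 361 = 734990.36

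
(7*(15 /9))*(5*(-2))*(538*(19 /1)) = -3577700 /3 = -1192566.67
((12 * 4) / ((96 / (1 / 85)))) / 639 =1 / 108630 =0.00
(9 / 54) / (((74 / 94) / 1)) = 47 / 222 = 0.21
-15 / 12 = -5 / 4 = -1.25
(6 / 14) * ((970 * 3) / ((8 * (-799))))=-4365 / 22372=-0.20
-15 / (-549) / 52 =5 / 9516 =0.00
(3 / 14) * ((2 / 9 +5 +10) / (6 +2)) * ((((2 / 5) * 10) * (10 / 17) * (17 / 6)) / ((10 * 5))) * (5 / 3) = 137 / 1512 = 0.09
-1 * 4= -4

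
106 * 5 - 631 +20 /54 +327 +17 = 6571 /27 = 243.37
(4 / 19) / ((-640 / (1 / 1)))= -1 / 3040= -0.00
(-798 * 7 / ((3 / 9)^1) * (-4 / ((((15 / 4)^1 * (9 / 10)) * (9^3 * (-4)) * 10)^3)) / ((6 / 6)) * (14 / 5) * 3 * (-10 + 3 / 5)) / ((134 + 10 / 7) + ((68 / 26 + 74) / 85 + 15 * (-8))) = 49878374 / 146686840509819375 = 0.00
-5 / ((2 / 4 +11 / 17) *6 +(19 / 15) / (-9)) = -11475 / 15472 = -0.74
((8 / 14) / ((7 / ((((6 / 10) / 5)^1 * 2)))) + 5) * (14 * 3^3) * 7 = 332046 / 25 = 13281.84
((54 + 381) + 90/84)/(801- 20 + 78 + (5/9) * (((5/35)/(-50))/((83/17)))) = 22802175/44917093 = 0.51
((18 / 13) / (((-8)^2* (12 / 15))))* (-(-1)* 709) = 31905 / 1664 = 19.17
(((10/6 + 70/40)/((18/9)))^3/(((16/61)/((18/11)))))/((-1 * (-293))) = 4204181/39604224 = 0.11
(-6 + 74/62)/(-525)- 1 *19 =-309076/16275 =-18.99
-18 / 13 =-1.38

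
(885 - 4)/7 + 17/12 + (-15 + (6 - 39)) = 6659/84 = 79.27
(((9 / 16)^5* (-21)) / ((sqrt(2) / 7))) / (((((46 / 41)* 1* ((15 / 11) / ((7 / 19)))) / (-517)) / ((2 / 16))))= 4722519416769* sqrt(2) / 73316433920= 91.09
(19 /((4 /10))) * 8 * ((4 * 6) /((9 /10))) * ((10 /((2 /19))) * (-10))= -28880000 /3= -9626666.67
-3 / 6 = -1 / 2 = -0.50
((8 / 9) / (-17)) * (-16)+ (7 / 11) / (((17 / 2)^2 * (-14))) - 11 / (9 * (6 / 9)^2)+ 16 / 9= -15593 / 114444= -0.14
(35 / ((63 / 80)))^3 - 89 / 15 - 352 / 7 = 2238565571 / 25515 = 87735.28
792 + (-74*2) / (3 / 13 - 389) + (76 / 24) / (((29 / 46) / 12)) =62485230 / 73283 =852.66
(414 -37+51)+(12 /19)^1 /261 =707488 /1653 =428.00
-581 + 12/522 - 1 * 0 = -50545/87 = -580.98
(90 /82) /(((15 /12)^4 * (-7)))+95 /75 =129413 /107625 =1.20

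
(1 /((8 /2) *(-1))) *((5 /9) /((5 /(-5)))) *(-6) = -5 /6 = -0.83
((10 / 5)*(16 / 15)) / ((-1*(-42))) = 16 / 315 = 0.05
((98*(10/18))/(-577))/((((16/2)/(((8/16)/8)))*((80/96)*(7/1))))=-7/55392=-0.00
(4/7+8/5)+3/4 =409/140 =2.92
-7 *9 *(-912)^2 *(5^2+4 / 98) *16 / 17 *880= -129324081807360 / 119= -1086756989977.82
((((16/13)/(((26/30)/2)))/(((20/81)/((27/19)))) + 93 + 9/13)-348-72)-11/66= -5974927/19266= -310.13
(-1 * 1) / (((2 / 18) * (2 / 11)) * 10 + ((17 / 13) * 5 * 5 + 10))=-1287 / 55205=-0.02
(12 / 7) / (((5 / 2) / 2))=48 / 35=1.37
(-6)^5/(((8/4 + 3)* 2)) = -3888/5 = -777.60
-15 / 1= -15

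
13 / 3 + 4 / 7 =4.90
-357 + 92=-265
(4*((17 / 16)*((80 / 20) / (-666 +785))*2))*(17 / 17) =2 / 7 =0.29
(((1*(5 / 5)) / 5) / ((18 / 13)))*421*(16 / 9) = 43784 / 405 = 108.11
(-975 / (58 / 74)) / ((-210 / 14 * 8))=2405 / 232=10.37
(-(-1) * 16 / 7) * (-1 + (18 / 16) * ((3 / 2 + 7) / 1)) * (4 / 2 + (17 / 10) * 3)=9727 / 70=138.96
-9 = -9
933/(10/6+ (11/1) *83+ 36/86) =120357/118046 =1.02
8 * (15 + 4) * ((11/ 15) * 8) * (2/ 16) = 1672/ 15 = 111.47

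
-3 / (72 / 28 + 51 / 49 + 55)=-147 / 2872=-0.05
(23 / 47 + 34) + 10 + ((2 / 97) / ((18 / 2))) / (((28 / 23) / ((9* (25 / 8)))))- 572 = -269324127 / 510608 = -527.46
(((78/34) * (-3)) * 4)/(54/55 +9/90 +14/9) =-463320/44387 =-10.44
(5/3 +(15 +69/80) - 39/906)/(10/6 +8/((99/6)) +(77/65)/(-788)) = 17851878187/2194983716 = 8.13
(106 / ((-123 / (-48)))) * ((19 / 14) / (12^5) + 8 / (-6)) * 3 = -246176785 / 1487808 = -165.46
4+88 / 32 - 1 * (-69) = 75.75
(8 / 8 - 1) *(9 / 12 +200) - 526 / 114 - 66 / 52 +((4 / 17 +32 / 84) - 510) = -515.27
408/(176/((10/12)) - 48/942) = 40035/20719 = 1.93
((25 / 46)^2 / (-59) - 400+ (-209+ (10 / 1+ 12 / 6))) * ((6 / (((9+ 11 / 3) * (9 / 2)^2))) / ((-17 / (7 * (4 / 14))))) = 149064986 / 90730377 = 1.64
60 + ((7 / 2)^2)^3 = 121489 / 64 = 1898.27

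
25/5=5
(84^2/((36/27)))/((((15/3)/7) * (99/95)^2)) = 2476460/363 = 6822.20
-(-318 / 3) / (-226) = -53 / 113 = -0.47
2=2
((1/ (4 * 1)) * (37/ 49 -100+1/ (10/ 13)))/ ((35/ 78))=-1871727/ 34300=-54.57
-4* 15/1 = -60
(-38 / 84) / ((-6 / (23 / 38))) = 0.05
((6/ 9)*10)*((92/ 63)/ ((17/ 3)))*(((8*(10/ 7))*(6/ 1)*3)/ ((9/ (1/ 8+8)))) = 2392000/ 7497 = 319.06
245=245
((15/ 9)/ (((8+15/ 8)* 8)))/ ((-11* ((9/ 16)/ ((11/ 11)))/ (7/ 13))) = -560/ 305019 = -0.00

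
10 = 10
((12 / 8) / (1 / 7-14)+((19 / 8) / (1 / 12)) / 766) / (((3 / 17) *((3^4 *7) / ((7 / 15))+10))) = -59823 / 182039900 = -0.00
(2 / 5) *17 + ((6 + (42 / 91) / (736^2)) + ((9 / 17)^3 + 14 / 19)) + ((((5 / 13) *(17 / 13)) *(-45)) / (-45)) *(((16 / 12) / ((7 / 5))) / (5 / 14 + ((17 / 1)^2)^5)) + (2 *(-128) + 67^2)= 7681946573309309613349398136673 / 1808927708709233846705487360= 4246.69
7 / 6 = 1.17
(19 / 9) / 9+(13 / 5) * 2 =2201 / 405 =5.43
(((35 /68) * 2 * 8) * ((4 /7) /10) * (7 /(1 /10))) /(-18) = -280 /153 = -1.83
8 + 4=12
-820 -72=-892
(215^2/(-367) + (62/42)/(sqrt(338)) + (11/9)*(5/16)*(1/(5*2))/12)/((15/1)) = -159749563/19025280 + 31*sqrt(2)/8190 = -8.39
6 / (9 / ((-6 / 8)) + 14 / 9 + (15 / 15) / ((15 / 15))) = -54 / 85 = -0.64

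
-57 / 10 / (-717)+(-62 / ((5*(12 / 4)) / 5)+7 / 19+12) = -1129387 / 136230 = -8.29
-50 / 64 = -25 / 32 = -0.78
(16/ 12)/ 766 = 0.00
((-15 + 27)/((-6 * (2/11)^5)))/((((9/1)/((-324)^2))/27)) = -3169966833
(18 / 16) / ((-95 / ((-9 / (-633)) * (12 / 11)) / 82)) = -3321 / 220495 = -0.02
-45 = -45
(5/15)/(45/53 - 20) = -0.02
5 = 5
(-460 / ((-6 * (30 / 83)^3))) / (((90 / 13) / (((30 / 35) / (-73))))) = -170964313 / 62086500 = -2.75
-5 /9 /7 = -5 /63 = -0.08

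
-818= -818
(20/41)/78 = 10/1599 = 0.01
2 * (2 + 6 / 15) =24 / 5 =4.80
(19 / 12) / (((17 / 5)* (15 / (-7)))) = -133 / 612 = -0.22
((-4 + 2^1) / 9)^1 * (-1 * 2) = 4 / 9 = 0.44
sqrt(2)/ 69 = 0.02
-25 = -25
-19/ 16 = -1.19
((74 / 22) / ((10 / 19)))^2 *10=494209 / 1210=408.44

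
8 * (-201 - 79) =-2240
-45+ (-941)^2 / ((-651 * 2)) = -944071 / 1302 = -725.09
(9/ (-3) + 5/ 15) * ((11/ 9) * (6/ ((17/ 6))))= -352/ 51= -6.90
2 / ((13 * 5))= 2 / 65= 0.03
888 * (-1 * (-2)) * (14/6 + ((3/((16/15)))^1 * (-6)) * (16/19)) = -400784/19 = -21093.89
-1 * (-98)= 98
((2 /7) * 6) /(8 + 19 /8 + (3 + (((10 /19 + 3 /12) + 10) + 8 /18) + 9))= 16416 /321713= 0.05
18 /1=18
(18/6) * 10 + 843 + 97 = 970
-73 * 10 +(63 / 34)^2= -839911 / 1156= -726.57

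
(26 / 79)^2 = 676 / 6241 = 0.11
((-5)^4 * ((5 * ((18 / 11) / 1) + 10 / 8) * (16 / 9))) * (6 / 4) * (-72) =-12450000 / 11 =-1131818.18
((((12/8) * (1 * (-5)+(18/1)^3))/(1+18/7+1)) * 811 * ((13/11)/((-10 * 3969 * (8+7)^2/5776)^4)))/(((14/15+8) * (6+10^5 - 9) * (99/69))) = 2127201569040417376/8501295816545842754881787109375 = 0.00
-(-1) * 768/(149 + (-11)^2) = 128/45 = 2.84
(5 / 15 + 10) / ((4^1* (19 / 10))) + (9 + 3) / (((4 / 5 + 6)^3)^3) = 1176392068834615 / 865217146922112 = 1.36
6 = 6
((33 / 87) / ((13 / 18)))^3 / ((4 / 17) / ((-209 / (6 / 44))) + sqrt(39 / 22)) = 1213510266144 / 96727618947417679 + 359300164634136 * sqrt(858) / 96727618947417679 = 0.11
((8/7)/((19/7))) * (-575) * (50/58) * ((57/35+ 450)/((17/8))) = -2908488000/65569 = -44357.67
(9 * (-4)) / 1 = -36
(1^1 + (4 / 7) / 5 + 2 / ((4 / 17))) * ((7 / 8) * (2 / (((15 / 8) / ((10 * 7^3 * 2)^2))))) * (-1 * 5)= -6334222160 / 3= -2111407386.67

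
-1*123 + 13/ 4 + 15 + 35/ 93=-104.37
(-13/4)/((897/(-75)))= 25/92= 0.27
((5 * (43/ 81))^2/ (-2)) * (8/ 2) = -92450/ 6561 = -14.09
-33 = -33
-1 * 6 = -6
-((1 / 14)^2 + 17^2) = -56645 / 196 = -289.01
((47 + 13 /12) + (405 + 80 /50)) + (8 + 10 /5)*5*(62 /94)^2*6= 585.19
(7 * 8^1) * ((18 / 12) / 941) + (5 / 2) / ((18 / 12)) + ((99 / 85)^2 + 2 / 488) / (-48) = 137561977271 / 79626667200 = 1.73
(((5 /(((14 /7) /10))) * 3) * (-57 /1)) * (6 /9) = -2850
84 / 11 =7.64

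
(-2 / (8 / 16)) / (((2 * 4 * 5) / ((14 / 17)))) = -7 / 85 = -0.08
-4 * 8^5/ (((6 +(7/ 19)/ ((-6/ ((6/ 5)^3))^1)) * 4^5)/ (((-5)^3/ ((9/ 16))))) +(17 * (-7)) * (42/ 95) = 28565170982/ 5984145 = 4773.48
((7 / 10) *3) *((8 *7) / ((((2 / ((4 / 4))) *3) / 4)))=392 / 5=78.40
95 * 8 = 760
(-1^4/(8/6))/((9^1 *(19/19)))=-1/12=-0.08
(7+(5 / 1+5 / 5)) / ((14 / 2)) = 13 / 7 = 1.86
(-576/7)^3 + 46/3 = -573293150/1029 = -557136.20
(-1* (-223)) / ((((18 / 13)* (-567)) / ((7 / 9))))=-2899 / 13122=-0.22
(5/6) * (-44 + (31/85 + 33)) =-452/51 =-8.86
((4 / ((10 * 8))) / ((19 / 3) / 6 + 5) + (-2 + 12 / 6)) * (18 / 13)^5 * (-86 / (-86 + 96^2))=-365631408 / 923749137025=-0.00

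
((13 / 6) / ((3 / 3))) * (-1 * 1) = -13 / 6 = -2.17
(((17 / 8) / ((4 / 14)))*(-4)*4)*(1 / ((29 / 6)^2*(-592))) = 1071 / 124468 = 0.01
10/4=5/2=2.50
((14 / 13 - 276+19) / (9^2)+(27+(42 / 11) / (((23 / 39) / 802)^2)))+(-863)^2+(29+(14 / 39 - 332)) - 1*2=15942888500930 / 2042469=7805694.24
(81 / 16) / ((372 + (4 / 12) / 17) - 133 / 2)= 4131 / 249304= 0.02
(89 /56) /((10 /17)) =1513 /560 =2.70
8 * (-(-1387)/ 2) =5548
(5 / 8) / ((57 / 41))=0.45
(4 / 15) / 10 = 2 / 75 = 0.03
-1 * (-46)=46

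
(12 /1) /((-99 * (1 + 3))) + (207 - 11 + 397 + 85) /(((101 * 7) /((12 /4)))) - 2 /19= 1215223 /443289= 2.74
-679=-679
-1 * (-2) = 2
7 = 7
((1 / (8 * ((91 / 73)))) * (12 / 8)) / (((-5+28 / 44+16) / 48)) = 7227 / 11648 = 0.62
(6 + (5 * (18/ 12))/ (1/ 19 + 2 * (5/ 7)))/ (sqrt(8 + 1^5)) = 1453/ 394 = 3.69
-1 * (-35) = 35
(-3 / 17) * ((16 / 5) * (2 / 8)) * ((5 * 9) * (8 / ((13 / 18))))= -15552 / 221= -70.37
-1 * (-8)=8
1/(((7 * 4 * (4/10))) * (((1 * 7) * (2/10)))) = 25/392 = 0.06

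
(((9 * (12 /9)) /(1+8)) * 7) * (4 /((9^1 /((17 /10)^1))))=952 /135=7.05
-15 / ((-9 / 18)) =30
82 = 82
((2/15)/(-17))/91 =-2/23205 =-0.00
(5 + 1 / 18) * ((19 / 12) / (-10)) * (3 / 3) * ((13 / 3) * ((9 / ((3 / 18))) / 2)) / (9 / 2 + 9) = -22477 / 3240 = -6.94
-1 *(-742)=742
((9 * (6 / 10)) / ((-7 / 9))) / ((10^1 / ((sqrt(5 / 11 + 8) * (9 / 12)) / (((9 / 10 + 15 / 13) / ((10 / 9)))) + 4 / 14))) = -351 * sqrt(1023) / 13706 - 243 / 1225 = -1.02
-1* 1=-1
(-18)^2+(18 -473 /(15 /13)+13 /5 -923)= -2965 /3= -988.33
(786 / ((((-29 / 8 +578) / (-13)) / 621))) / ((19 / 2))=-101526048 / 87305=-1162.89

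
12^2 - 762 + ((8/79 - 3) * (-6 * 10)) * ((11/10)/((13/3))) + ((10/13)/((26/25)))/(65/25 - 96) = -3577956799/6234917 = -573.86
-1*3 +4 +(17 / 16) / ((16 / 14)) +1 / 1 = 375 / 128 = 2.93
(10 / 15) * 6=4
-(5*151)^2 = -570025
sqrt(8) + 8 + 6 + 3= 2*sqrt(2) + 17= 19.83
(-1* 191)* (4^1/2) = -382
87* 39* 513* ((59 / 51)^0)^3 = 1740609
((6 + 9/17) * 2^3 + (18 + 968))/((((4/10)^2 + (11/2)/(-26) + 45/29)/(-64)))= -42585920000/961469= -44292.56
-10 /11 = -0.91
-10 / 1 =-10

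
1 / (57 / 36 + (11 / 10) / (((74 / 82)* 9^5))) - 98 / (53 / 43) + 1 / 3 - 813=-9807593291492 / 11000676873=-891.54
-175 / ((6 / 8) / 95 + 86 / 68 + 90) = -1130500 / 589621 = -1.92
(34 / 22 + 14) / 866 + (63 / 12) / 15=35051 / 95260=0.37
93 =93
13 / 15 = 0.87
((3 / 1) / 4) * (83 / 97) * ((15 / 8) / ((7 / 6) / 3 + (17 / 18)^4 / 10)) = 122526675 / 47700817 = 2.57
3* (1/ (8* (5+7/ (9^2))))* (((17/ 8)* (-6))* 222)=-1375623/ 6592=-208.68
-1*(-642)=642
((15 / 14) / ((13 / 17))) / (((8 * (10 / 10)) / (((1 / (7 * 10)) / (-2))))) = -51 / 40768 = -0.00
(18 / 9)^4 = 16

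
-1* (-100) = 100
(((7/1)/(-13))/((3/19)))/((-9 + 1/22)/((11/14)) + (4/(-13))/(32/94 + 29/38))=10573101/36198541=0.29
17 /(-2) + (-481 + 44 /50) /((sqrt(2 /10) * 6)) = -4001 * sqrt(5) /50 - 17 /2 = -187.43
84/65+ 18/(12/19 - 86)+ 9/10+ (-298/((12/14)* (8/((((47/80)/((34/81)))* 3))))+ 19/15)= -24670758101/137649408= -179.23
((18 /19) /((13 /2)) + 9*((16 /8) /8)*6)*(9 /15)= 20223 /2470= 8.19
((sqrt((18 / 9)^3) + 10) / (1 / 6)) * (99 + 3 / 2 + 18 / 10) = 6138 * sqrt(2) / 5 + 6138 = 7874.09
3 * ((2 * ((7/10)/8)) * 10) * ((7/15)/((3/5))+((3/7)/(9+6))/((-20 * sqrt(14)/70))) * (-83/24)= -4067/288+83 * sqrt(14)/640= -13.64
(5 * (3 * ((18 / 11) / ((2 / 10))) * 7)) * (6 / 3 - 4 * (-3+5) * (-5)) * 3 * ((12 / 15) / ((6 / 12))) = 1905120 / 11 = 173192.73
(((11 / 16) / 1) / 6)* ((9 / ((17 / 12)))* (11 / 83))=1089 / 11288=0.10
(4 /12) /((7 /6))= 0.29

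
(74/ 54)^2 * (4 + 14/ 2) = 15059/ 729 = 20.66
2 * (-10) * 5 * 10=-1000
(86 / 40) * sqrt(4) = 4.30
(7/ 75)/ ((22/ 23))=161/ 1650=0.10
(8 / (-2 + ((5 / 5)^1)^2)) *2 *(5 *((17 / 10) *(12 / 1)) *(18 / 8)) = -3672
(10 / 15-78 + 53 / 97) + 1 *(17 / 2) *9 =-167 / 582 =-0.29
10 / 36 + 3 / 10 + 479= 21581 / 45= 479.58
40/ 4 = 10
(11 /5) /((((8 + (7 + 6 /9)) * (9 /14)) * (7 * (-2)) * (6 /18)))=-11 /235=-0.05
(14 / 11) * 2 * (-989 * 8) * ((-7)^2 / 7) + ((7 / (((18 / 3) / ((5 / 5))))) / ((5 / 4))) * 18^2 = -7737128 / 55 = -140675.05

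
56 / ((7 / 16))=128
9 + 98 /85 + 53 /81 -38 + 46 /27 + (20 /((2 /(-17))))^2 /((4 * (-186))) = -27461879 /426870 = -64.33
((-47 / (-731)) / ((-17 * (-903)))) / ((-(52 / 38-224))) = 19 / 1009942290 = 0.00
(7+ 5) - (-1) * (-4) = 8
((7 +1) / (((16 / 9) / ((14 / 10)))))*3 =189 / 10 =18.90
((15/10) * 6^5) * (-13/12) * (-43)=543348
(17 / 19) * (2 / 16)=17 / 152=0.11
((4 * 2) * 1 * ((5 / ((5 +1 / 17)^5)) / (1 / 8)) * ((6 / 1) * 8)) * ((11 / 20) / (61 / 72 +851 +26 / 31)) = 836647897536 / 279785733675385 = 0.00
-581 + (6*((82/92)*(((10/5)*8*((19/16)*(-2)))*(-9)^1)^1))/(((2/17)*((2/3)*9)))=92461/46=2010.02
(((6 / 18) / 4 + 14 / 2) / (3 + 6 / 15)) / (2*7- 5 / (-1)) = 0.11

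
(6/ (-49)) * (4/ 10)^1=-0.05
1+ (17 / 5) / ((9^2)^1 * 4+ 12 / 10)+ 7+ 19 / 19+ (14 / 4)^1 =10171 / 813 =12.51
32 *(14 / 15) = 448 / 15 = 29.87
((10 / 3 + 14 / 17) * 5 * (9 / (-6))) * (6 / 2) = -1590 / 17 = -93.53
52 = 52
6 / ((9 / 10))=20 / 3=6.67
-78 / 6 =-13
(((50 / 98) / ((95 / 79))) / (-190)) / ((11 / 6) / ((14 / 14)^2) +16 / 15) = -0.00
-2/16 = -1/8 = -0.12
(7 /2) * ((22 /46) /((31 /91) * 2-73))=-7007 /302726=-0.02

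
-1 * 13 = -13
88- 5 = 83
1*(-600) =-600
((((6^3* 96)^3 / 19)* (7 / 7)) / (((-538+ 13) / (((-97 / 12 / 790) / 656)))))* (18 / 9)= 27883.78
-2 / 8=-1 / 4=-0.25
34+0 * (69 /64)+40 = 74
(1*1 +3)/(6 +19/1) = 4/25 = 0.16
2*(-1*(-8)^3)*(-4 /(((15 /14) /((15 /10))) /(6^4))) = -37158912 /5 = -7431782.40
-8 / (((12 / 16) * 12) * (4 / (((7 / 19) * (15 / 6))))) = -35 / 171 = -0.20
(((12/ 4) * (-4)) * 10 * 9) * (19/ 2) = -10260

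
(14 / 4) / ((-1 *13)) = -7 / 26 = -0.27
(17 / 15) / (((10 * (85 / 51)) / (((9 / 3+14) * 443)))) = 128027 / 250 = 512.11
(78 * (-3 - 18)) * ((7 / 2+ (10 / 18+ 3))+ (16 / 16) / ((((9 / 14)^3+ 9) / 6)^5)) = -57049742544934235501951 / 4857983382919921875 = -11743.50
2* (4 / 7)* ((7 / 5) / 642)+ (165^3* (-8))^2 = 2072806090245000004 / 1605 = 1291467969000000.00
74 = 74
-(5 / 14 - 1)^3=729 / 2744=0.27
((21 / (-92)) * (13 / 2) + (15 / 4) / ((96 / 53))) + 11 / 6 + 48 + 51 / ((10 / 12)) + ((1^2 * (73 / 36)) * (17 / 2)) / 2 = 15929131 / 132480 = 120.24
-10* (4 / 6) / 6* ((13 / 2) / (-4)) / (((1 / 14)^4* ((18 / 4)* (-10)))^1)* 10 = -1248520 / 81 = -15413.83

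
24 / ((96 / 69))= 69 / 4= 17.25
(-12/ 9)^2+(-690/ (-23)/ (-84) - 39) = -4735/ 126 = -37.58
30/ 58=15/ 29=0.52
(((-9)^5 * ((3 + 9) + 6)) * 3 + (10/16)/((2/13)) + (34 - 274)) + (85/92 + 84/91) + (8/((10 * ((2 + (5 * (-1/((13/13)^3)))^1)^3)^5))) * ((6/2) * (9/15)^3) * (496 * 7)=-1689052618833247067/529669530000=-3188880.09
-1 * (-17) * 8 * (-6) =-816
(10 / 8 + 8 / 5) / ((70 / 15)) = 171 / 280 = 0.61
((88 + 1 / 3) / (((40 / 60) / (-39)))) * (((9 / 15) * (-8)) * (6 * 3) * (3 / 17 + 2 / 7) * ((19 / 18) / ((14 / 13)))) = 168481170 / 833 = 202258.31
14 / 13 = 1.08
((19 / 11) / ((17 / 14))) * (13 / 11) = 3458 / 2057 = 1.68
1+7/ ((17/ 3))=38/ 17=2.24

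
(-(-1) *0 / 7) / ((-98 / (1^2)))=0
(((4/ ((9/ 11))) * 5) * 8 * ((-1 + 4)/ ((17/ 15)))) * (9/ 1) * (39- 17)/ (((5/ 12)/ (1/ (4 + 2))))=696960/ 17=40997.65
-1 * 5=-5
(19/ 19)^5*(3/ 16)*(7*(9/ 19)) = 189/ 304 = 0.62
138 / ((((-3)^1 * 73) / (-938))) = 43148 / 73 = 591.07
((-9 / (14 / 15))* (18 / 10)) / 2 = -8.68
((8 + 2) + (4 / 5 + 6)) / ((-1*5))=-84 / 25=-3.36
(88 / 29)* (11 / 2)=16.69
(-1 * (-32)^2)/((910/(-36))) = 18432/455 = 40.51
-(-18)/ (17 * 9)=2/ 17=0.12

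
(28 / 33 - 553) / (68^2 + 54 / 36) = -36442 / 305283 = -0.12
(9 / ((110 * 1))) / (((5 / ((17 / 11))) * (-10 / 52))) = -1989 / 15125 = -0.13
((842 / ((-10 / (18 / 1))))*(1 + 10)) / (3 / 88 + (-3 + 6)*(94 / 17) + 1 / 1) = -124703568 / 131815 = -946.05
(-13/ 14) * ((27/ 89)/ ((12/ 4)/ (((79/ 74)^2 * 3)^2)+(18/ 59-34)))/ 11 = 2419851682287/ 3159631503320600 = 0.00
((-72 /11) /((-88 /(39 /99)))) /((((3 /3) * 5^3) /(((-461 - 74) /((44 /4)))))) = -0.01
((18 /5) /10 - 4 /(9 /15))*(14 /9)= -6622 /675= -9.81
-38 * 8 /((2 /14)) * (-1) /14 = 152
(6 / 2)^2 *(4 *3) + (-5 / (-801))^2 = 69292933 / 641601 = 108.00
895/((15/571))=102209/3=34069.67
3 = 3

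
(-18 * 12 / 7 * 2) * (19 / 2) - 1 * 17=-4223 / 7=-603.29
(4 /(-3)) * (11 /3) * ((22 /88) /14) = -11 /126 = -0.09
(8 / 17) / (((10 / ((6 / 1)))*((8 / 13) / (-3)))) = -1.38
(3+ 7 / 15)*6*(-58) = -6032 / 5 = -1206.40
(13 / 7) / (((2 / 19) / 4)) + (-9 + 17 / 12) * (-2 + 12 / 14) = 1664 / 21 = 79.24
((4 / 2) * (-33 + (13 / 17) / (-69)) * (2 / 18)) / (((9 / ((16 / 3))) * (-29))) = 1239104 / 8266131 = 0.15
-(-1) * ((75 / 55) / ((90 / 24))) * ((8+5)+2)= 60 / 11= 5.45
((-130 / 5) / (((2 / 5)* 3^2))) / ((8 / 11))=-715 / 72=-9.93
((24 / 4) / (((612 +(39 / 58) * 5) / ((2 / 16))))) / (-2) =-29 / 47588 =-0.00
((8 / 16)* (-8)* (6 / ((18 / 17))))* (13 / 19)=-884 / 57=-15.51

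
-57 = -57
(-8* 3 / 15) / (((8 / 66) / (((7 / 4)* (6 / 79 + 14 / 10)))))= -134673 / 3950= -34.09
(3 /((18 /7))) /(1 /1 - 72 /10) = -35 /186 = -0.19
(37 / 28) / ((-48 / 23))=-0.63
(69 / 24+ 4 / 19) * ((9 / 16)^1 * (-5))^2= 949725 / 38912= 24.41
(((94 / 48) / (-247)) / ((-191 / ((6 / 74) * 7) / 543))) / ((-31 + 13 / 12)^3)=-38587752 / 80763548140171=-0.00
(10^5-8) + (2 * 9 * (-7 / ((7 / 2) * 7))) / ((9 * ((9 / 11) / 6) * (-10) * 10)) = 52495822 / 525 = 99992.04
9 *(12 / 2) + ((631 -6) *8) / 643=61.78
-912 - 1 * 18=-930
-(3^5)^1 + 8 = -235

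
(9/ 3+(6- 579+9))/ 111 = -187/ 37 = -5.05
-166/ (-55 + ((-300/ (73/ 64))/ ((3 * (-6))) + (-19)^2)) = -18177/ 35107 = -0.52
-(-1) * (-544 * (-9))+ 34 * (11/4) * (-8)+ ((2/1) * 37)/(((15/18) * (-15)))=103552/25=4142.08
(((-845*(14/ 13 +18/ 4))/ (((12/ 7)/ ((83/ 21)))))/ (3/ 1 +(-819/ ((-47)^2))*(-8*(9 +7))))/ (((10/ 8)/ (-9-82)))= 31450427645/ 2006262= 15676.13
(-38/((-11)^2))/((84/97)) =-0.36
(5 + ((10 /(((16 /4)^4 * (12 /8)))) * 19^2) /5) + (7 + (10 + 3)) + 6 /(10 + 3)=68245 /2496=27.34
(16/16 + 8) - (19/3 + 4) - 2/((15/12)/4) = -116/15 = -7.73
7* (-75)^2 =39375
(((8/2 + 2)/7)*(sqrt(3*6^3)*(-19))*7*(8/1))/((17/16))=-262656*sqrt(2)/17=-21850.10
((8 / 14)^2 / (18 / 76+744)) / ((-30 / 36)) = -1216 / 2309615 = -0.00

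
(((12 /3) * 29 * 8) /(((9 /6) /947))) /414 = 1415.16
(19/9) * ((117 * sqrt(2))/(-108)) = -247 * sqrt(2)/108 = -3.23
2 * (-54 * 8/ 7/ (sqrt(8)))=-216 * sqrt(2)/ 7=-43.64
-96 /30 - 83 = -431 /5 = -86.20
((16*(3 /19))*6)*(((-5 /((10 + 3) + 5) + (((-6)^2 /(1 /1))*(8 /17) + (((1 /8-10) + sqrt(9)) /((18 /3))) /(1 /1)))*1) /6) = 37987 /969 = 39.20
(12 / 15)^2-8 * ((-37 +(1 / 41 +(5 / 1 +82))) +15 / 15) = -417744 / 1025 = -407.56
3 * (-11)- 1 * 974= -1007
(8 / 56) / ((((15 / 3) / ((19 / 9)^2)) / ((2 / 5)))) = 722 / 14175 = 0.05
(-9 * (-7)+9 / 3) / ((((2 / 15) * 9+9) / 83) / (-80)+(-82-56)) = -730400 / 1527217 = -0.48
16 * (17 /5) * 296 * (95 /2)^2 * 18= 653958720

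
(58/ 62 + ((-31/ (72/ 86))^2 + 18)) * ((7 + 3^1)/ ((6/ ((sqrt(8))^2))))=279221555/ 15066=18533.22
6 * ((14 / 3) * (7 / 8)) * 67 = 1641.50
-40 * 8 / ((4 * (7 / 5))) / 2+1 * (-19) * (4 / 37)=-7932 / 259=-30.63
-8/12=-2/3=-0.67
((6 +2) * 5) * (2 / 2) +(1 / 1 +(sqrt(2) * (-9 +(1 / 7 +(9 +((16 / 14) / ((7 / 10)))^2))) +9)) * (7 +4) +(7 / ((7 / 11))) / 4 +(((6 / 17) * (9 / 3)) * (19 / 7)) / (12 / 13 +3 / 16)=74173 * sqrt(2) / 2401 +5693441 / 36652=199.03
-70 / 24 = -35 / 12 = -2.92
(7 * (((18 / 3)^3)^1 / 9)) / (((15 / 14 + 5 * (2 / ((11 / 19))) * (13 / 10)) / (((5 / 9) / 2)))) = 21560 / 10869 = 1.98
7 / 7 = 1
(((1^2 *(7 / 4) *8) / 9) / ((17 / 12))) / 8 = 7 / 51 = 0.14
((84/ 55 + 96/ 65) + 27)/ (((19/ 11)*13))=21453/ 16055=1.34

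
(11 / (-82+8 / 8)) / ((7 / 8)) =-88 / 567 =-0.16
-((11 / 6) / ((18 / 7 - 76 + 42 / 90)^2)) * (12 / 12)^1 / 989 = -40425 / 116090641738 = -0.00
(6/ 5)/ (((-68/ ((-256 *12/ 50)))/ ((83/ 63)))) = 21248/ 14875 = 1.43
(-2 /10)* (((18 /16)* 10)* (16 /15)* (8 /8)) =-2.40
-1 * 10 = -10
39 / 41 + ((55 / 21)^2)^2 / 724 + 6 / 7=10814804573 / 5772974004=1.87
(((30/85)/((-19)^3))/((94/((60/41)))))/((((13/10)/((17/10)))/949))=-0.00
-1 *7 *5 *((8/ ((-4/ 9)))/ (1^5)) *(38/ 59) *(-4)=-1623.05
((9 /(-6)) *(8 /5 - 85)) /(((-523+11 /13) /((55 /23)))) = -178893 /312248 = -0.57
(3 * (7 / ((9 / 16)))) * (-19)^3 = -768208 / 3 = -256069.33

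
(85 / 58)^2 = 7225 / 3364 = 2.15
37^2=1369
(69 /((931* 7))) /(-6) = -23 /13034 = -0.00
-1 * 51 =-51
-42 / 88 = -21 / 44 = -0.48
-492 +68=-424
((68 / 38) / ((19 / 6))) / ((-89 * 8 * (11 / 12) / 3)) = -918 / 353419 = -0.00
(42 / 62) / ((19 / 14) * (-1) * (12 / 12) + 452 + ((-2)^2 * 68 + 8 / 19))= 5586 / 5962385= 0.00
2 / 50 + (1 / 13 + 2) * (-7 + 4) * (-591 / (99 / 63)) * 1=8377568 / 3575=2343.38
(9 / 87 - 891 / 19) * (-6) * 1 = 154692 / 551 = 280.75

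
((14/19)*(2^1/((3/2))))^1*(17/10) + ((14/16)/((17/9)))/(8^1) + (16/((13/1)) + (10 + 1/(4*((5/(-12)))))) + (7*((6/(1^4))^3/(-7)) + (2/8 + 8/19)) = -163636117/806208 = -202.97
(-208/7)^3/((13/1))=-692224/343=-2018.15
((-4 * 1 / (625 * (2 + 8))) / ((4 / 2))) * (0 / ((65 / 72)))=0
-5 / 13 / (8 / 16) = -10 / 13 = -0.77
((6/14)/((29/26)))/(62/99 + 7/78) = 200772/374129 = 0.54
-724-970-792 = -2486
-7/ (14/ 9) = -9/ 2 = -4.50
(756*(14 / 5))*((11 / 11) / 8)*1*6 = 7938 / 5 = 1587.60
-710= -710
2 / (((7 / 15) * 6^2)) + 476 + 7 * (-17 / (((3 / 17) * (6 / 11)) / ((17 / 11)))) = -90373 / 63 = -1434.49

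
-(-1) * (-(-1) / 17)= 1 / 17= 0.06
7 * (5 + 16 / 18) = 371 / 9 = 41.22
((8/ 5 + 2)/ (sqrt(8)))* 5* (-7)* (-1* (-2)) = -63* sqrt(2) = -89.10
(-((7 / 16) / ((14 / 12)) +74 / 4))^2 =22801 / 64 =356.27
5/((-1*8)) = -0.62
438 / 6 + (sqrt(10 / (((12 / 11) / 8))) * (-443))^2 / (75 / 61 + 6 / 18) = 119712839 / 13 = 9208679.92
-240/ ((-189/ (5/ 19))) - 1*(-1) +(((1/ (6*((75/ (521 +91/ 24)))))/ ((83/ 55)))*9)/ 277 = 598521923/ 440323632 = 1.36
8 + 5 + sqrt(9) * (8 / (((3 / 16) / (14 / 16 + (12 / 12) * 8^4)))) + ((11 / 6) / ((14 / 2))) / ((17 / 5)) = 524413.08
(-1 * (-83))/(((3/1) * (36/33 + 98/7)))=11/6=1.83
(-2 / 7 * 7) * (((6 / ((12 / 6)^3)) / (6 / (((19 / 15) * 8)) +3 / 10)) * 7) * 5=-6650 / 113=-58.85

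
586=586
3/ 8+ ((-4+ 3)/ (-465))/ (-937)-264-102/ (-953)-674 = -3114261186709/ 3321814920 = -937.52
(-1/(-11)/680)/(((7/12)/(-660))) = -18/119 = -0.15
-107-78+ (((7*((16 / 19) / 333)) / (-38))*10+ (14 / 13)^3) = -48531338633 / 264107961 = -183.76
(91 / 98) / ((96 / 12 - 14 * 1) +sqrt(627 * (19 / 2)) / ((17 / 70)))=289 / 5236798 +1615 * sqrt(66) / 4488684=0.00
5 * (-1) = -5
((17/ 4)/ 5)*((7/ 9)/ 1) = 119/ 180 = 0.66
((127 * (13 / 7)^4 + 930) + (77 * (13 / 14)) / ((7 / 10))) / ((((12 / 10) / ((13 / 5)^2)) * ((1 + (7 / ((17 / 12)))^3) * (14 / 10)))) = 2534656785167 / 30132446757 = 84.12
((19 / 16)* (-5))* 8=-95 / 2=-47.50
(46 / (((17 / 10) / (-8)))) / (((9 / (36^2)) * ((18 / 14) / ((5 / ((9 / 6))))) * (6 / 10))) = -20608000 / 153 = -134692.81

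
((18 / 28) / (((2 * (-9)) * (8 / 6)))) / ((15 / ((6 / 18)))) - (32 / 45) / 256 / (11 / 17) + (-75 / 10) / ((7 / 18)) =-1069471 / 55440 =-19.29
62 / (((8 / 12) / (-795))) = -73935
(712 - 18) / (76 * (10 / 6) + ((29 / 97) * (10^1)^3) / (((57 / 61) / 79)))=1918563 / 70225670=0.03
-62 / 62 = -1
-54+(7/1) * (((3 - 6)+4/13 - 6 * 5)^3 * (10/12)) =-2687508703/13182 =-203877.16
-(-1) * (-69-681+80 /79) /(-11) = 59170 /869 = 68.09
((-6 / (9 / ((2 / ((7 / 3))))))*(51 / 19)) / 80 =-51 / 2660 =-0.02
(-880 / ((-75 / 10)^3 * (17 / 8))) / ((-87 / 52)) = -0.59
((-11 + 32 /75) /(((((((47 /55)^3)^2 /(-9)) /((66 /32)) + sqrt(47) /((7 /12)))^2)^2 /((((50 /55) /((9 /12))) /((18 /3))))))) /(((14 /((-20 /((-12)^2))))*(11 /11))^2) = -13650602339980061985516481192269524617397047112033016289016560185016745927732958837324323952198028564453125 /1238741982730809106240659725125057758871449046485347789912263722481883412500703007175947212478037181727396472295424-402237604156304232187176521956622124512173655561372695888218907000869305957048200070858001708984375*sqrt(47) /35048154785276400697166696613995522829092605434737092290410358829840522082975979152782571652275836966030909696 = -0.00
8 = 8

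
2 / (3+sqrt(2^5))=-6 / 23+8*sqrt(2) / 23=0.23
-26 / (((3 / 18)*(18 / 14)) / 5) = -1820 / 3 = -606.67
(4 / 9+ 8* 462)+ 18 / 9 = 33286 / 9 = 3698.44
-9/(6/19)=-57/2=-28.50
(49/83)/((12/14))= 343/498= 0.69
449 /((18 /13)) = 5837 /18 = 324.28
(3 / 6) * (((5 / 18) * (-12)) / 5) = -0.33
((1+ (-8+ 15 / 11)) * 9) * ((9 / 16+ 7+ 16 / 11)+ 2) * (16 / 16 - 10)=4868829 / 968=5029.78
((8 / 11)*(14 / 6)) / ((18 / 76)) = 2128 / 297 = 7.16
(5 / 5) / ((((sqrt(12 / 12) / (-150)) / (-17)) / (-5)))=-12750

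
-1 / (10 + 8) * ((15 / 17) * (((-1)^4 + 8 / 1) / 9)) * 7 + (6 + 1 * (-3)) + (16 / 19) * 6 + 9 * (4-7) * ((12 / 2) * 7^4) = -753793415 / 1938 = -388954.29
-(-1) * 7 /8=7 /8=0.88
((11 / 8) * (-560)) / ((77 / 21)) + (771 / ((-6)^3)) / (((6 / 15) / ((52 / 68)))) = -530785 / 2448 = -216.82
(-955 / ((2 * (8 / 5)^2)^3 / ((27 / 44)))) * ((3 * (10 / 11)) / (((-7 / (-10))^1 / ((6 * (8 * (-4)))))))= 90650390625 / 27754496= 3266.15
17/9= 1.89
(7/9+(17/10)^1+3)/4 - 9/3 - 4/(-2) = 0.37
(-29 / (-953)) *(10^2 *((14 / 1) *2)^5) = 49910067200 / 953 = 52371529.07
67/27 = 2.48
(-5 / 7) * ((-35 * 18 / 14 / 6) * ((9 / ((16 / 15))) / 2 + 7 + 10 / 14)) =200475 / 3136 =63.93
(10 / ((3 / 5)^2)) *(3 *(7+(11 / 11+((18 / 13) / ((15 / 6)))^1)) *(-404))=-11231200 / 39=-287979.49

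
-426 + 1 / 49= -20873 / 49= -425.98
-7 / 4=-1.75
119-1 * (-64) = 183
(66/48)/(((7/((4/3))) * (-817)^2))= 11/28034538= 0.00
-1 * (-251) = 251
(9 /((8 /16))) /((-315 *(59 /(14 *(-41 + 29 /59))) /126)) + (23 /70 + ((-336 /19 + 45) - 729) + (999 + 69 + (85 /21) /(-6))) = 9066393569 /20833785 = 435.18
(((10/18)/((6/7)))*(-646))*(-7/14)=11305/54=209.35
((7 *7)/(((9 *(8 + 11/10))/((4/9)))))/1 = 280/1053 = 0.27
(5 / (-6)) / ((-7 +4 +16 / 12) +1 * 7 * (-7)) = 5 / 304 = 0.02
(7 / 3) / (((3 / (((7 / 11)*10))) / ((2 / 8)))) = 245 / 198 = 1.24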